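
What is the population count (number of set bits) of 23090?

23090 = 101101000110010
Count the 1s: 1 + 1 + 1 + 1 + 1 + 1 + 1 = 7

7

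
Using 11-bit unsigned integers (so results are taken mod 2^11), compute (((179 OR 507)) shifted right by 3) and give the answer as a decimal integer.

179 = 00010110011
507 = 00111111011
→ OR → 00111111011 = 507
→ shifted right by 3 → 00000111111 = 63

63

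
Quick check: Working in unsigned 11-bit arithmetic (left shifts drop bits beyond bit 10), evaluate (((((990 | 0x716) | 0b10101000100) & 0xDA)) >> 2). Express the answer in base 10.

990 = 01111011110
0x716 = 11100010110
→ | → 11111011110 = 2014
0b10101000100 = 10101000100
→ | → 11111011110 = 2014
0xDA = 00011011010
→ & → 00011011010 = 218
→ >> 2 → 00000110110 = 54

54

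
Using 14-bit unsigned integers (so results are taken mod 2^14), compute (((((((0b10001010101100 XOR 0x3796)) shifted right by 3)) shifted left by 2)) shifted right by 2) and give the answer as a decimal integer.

679

0b10001010101100 = 10001010101100
0x3796 = 11011110010110
→ XOR → 01010100111010 = 5434
→ shifted right by 3 → 00001010100111 = 679
→ shifted left by 2 (mod 2^14) → 00101010011100 = 2716
→ shifted right by 2 → 00001010100111 = 679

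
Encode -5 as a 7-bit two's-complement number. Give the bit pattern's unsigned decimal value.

5 in 7 bits: 0000101
Invert: 1111010
Add 1:  1111011 = 123
(Check: 2^7 - 5 = 128 - 5 = 123.)

123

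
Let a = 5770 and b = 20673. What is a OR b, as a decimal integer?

5770 = 001011010001010
20673 = 101000011000001
 OR → 101011011001011 = 22219

22219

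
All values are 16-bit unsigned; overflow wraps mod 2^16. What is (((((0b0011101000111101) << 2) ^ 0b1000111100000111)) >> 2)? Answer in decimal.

6652

0b0011101000111101 = 0011101000111101
→ << 2 (mod 2^16) → 1110100011110100 = 59636
0b1000111100000111 = 1000111100000111
→ ^ → 0110011111110011 = 26611
→ >> 2 → 0001100111111100 = 6652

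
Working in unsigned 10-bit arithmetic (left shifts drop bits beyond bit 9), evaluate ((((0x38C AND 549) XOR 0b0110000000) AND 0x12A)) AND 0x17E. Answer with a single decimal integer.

256

0x38C = 1110001100
549 = 1000100101
→ AND → 1000000100 = 516
0b0110000000 = 0110000000
→ XOR → 1110000100 = 900
0x12A = 0100101010
→ AND → 0100000000 = 256
0x17E = 0101111110
→ AND → 0100000000 = 256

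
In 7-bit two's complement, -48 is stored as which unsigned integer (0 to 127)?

80

48 in 7 bits: 0110000
Invert: 1001111
Add 1:  1010000 = 80
(Check: 2^7 - 48 = 128 - 48 = 80.)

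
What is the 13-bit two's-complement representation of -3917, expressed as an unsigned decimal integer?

3917 in 13 bits: 0111101001101
Invert: 1000010110010
Add 1:  1000010110011 = 4275
(Check: 2^13 - 3917 = 8192 - 3917 = 4275.)

4275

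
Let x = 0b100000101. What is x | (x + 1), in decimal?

263

x = 100000101 = 261
x + 1 = 100000110
OR    = 100000111 = 263
(x | (x + 1) sets the lowest cleared bit.)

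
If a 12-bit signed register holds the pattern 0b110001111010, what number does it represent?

pattern = 110001111010 (MSB is 1 ⇒ negative)
Invert: 001110000101, add 1 → 001110000110 = 902, so the value is -902.
(Equivalently: 3194 - 2^12 = 3194 - 4096 = -902.)

-902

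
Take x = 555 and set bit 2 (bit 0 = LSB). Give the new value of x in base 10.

x = 01000101011
bit 2 is currently 0; set it via x | (1 << 2) = x | 4
→ 01000101111 = 559

559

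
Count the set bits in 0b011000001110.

5

n = 11000001110
Count the 1s: 1 + 1 + 1 + 1 + 1 = 5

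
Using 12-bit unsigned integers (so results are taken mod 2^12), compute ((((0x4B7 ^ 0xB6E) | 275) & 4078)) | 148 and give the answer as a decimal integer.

0x4B7 = 010010110111
0xB6E = 101101101110
→ ^ → 111111011001 = 4057
275 = 000100010011
→ | → 111111011011 = 4059
4078 = 111111101110
→ & → 111111001010 = 4042
148 = 000010010100
→ | → 111111011110 = 4062

4062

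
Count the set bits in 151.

151 = 10010111
Count the 1s: 1 + 1 + 1 + 1 + 1 = 5

5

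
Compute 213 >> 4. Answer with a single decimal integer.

13

213 = 11010101
shift right by 4 → 00001101 = 13
(equivalently, floor(213 / 16))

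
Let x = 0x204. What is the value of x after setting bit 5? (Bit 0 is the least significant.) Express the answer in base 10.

x = 01000000100
bit 5 is currently 0; set it via x | (1 << 5) = x | 32
→ 01000100100 = 548

548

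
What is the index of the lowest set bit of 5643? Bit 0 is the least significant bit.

0

5643 = 1011000001011
Trailing zeros: 0, so the lowest set bit is bit 0 (value 1).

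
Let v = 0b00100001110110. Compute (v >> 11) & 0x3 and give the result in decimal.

v = 00100001110110
Shift right by 11: 001
Mask low 2 bits: 01 = 1

1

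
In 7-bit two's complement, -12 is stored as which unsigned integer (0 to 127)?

116

12 in 7 bits: 0001100
Invert: 1110011
Add 1:  1110100 = 116
(Check: 2^7 - 12 = 128 - 12 = 116.)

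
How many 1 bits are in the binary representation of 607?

607 = 1001011111
Count the 1s: 1 + 1 + 1 + 1 + 1 + 1 + 1 = 7

7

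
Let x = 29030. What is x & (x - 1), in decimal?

29028

x = 111000101100110 = 29030
x - 1 = 111000101100101
AND   = 111000101100100 = 29028
(x & (x - 1) clears the lowest set bit of x.)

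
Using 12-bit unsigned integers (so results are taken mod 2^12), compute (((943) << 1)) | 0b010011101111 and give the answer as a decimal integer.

943 = 001110101111
→ << 1 (mod 2^12) → 011101011110 = 1886
0b010011101111 = 010011101111
→ | → 011111111111 = 2047

2047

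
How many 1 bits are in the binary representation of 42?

42 = 101010
Count the 1s: 1 + 1 + 1 = 3

3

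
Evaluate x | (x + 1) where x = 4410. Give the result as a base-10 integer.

x = 1000100111010 = 4410
x + 1 = 1000100111011
OR    = 1000100111011 = 4411
(x | (x + 1) sets the lowest cleared bit.)

4411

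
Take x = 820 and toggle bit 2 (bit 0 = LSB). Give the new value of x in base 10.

816

x = 1100110100
bit 2 is currently 1; toggle it via x ^ (1 << 2) = x ^ 4
→ 1100110000 = 816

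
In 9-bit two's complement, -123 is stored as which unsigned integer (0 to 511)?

389

123 in 9 bits: 001111011
Invert: 110000100
Add 1:  110000101 = 389
(Check: 2^9 - 123 = 512 - 123 = 389.)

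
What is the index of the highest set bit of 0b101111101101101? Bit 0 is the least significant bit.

0b101111101101101 = 101111101101101
The topmost 1 is at position 14 (since 2^14 = 16384 ≤ 24429 < 32768).

14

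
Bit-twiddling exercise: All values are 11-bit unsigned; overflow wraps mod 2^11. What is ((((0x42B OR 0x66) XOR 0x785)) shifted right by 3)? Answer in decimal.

125

0x42B = 10000101011
0x66 = 00001100110
→ OR → 10001101111 = 1135
0x785 = 11110000101
→ XOR → 01111101010 = 1002
→ shifted right by 3 → 00001111101 = 125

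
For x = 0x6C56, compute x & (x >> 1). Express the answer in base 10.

x = 110110001010110 = 27734
x>>1 = 011011000101011
AND  = 010010000000010 = 9218
(x & (x >> 1) has a 1 wherever x has two consecutive 1 bits.)

9218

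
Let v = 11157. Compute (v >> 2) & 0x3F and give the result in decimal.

v = 10101110010101
Shift right by 2: 101011100101
Mask low 6 bits: 100101 = 37

37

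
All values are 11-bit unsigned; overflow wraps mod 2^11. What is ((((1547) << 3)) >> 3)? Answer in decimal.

11

1547 = 11000001011
→ << 3 (mod 2^11) → 00001011000 = 88
→ >> 3 → 00000001011 = 11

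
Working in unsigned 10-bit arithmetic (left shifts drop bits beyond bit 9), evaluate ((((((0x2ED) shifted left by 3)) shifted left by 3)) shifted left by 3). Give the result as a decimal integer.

512

0x2ED = 1011101101
→ shifted left by 3 (mod 2^10) → 1101101000 = 872
→ shifted left by 3 (mod 2^10) → 1101000000 = 832
→ shifted left by 3 (mod 2^10) → 1000000000 = 512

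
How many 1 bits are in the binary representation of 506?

506 = 111111010
Count the 1s: 1 + 1 + 1 + 1 + 1 + 1 + 1 = 7

7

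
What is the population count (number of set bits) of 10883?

6

10883 = 10101010000011
Count the 1s: 1 + 1 + 1 + 1 + 1 + 1 = 6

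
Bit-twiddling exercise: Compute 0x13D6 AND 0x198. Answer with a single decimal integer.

400

0x13D6 = 1001111010110
0x198 = 0000110011000
AND → 0000110010000 = 400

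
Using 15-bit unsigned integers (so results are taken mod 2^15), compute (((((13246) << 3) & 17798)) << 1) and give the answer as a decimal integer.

2816

13246 = 011001110111110
→ << 3 (mod 2^15) → 001110111110000 = 7664
17798 = 100010110000110
→ & → 000010110000000 = 1408
→ << 1 (mod 2^15) → 000101100000000 = 2816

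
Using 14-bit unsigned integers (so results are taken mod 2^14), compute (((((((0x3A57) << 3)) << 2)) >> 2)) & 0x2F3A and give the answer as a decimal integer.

568

0x3A57 = 11101001010111
→ << 3 (mod 2^14) → 01001010111000 = 4792
→ << 2 (mod 2^14) → 00101011100000 = 2784
→ >> 2 → 00001010111000 = 696
0x2F3A = 10111100111010
→ & → 00001000111000 = 568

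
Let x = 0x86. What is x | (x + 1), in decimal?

135

x = 10000110 = 134
x + 1 = 10000111
OR    = 10000111 = 135
(x | (x + 1) sets the lowest cleared bit.)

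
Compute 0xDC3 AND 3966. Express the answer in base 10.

0xDC3 = 110111000011
3966 = 111101111110
AND → 110101000010 = 3394

3394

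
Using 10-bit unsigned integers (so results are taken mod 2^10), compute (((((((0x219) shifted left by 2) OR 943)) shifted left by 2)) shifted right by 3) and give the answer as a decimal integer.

119

0x219 = 1000011001
→ shifted left by 2 (mod 2^10) → 0001100100 = 100
943 = 1110101111
→ OR → 1111101111 = 1007
→ shifted left by 2 (mod 2^10) → 1110111100 = 956
→ shifted right by 3 → 0001110111 = 119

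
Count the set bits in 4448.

4448 = 1000101100000
Count the 1s: 1 + 1 + 1 + 1 = 4

4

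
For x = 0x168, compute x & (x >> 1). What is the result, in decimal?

32

x = 101101000 = 360
x>>1 = 010110100
AND  = 000100000 = 32
(x & (x >> 1) has a 1 wherever x has two consecutive 1 bits.)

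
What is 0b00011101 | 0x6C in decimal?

a = 0011101
0x6C = 1101100
 OR → 1111101 = 125

125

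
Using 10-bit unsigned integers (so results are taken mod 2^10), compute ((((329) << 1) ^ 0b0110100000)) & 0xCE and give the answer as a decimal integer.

329 = 0101001001
→ << 1 (mod 2^10) → 1010010010 = 658
0b0110100000 = 0110100000
→ ^ → 1100110010 = 818
0xCE = 0011001110
→ & → 0000000010 = 2

2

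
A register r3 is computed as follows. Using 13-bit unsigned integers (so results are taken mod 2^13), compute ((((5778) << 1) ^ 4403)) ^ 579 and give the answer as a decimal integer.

7764

5778 = 1011010010010
→ << 1 (mod 2^13) → 0110100100100 = 3364
4403 = 1000100110011
→ ^ → 1110000010111 = 7191
579 = 0001001000011
→ ^ → 1111001010100 = 7764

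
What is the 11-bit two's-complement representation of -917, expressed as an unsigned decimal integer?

917 in 11 bits: 01110010101
Invert: 10001101010
Add 1:  10001101011 = 1131
(Check: 2^11 - 917 = 2048 - 917 = 1131.)

1131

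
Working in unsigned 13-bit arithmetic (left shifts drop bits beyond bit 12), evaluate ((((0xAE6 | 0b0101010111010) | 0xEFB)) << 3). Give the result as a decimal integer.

0xAE6 = 0101011100110
0b0101010111010 = 0101010111010
→ | → 0101011111110 = 2814
0xEFB = 0111011111011
→ | → 0111011111111 = 3839
→ << 3 (mod 2^13) → 1011111111000 = 6136

6136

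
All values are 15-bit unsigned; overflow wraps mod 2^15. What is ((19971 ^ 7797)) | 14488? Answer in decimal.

30974

19971 = 100111000000011
7797 = 001111001110101
→ ^ → 101000001110110 = 20598
14488 = 011100010011000
→ | → 111100011111110 = 30974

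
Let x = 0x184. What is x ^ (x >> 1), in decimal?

x = 110000100 = 388
x>>1 = 011000010
XOR  = 101000110 = 326
(x ^ (x >> 1) gives the standard binary-reflected Gray code of x.)

326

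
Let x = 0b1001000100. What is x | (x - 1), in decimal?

583

x = 1001000100 = 580
x - 1 = 1001000011
OR    = 1001000111 = 583
(x | (x - 1) sets all bits below the lowest set bit.)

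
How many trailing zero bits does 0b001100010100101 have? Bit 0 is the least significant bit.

0b001100010100101 = 1100010100101
Trailing zeros: 0, so the lowest set bit is bit 0 (value 1).

0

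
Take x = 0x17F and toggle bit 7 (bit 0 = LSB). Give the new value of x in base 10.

511

x = 00101111111
bit 7 is currently 0; toggle it via x ^ (1 << 7) = x ^ 128
→ 00111111111 = 511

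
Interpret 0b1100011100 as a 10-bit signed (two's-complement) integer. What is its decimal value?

-228

pattern = 1100011100 (MSB is 1 ⇒ negative)
Invert: 0011100011, add 1 → 0011100100 = 228, so the value is -228.
(Equivalently: 796 - 2^10 = 796 - 1024 = -228.)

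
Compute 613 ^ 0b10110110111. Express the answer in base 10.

613 = 01001100101
b = 10110110111
XOR → 11111010010 = 2002

2002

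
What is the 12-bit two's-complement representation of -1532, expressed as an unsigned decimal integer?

2564

1532 in 12 bits: 010111111100
Invert: 101000000011
Add 1:  101000000100 = 2564
(Check: 2^12 - 1532 = 4096 - 1532 = 2564.)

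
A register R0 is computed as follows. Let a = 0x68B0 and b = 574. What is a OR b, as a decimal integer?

0x68B0 = 110100010110000
574 = 000001000111110
 OR → 110101010111110 = 27326

27326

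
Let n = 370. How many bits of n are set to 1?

370 = 101110010
Count the 1s: 1 + 1 + 1 + 1 + 1 = 5

5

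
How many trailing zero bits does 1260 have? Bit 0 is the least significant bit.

2

1260 = 10011101100
Trailing zeros: 2, so the lowest set bit is bit 2 (value 4).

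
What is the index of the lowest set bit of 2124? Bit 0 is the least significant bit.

2124 = 100001001100
Trailing zeros: 2, so the lowest set bit is bit 2 (value 4).

2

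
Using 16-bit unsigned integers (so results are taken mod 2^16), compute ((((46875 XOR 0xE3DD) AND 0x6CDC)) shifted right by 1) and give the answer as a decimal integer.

46875 = 1011011100011011
0xE3DD = 1110001111011101
→ XOR → 0101010011000110 = 21702
0x6CDC = 0110110011011100
→ AND → 0100010011000100 = 17604
→ shifted right by 1 → 0010001001100010 = 8802

8802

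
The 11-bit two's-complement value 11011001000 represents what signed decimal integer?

-312

pattern = 11011001000 (MSB is 1 ⇒ negative)
Invert: 00100110111, add 1 → 00100111000 = 312, so the value is -312.
(Equivalently: 1736 - 2^11 = 1736 - 2048 = -312.)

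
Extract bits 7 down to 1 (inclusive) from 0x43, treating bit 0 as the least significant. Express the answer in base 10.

33

v = 001000011
Shift right by 1: 00100001
Mask low 7 bits: 0100001 = 33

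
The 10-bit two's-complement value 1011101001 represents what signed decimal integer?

pattern = 1011101001 (MSB is 1 ⇒ negative)
Invert: 0100010110, add 1 → 0100010111 = 279, so the value is -279.
(Equivalently: 745 - 2^10 = 745 - 1024 = -279.)

-279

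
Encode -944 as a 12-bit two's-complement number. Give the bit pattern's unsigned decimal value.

944 in 12 bits: 001110110000
Invert: 110001001111
Add 1:  110001010000 = 3152
(Check: 2^12 - 944 = 4096 - 944 = 3152.)

3152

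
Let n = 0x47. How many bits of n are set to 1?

4

0x47 = 1000111
Count the 1s: 1 + 1 + 1 + 1 = 4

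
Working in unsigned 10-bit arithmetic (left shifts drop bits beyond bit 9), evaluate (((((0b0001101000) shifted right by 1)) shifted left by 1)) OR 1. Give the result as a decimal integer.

105

0b0001101000 = 0001101000
→ shifted right by 1 → 0000110100 = 52
→ shifted left by 1 (mod 2^10) → 0001101000 = 104
1 = 0000000001
→ OR → 0001101001 = 105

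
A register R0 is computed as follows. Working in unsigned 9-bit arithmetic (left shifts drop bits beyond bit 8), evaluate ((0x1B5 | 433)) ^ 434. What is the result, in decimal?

7

0x1B5 = 110110101
433 = 110110001
→ | → 110110101 = 437
434 = 110110010
→ ^ → 000000111 = 7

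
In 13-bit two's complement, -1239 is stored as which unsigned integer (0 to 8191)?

1239 in 13 bits: 0010011010111
Invert: 1101100101000
Add 1:  1101100101001 = 6953
(Check: 2^13 - 1239 = 8192 - 1239 = 6953.)

6953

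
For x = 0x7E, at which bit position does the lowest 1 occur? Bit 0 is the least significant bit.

1

0x7E = 1111110
Trailing zeros: 1, so the lowest set bit is bit 1 (value 2).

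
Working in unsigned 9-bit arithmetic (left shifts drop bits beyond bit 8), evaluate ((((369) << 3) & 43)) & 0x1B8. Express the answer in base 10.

8

369 = 101110001
→ << 3 (mod 2^9) → 110001000 = 392
43 = 000101011
→ & → 000001000 = 8
0x1B8 = 110111000
→ & → 000001000 = 8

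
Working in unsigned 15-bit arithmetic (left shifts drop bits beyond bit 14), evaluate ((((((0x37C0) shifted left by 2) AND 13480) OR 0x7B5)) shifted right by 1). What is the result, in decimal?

3034

0x37C0 = 011011111000000
→ shifted left by 2 (mod 2^15) → 101111100000000 = 24320
13480 = 011010010101000
→ AND → 001010000000000 = 5120
0x7B5 = 000011110110101
→ OR → 001011110110101 = 6069
→ shifted right by 1 → 000101111011010 = 3034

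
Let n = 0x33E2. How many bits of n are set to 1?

8

0x33E2 = 11001111100010
Count the 1s: 1 + 1 + 1 + 1 + 1 + 1 + 1 + 1 = 8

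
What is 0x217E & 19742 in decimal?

286

0x217E = 010000101111110
19742 = 100110100011110
AND → 000000100011110 = 286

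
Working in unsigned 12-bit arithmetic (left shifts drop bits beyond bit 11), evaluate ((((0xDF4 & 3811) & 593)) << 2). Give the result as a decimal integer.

0xDF4 = 110111110100
3811 = 111011100011
→ & → 110011100000 = 3296
593 = 001001010001
→ & → 000001000000 = 64
→ << 2 (mod 2^12) → 000100000000 = 256

256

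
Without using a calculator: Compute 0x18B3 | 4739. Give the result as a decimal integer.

0x18B3 = 1100010110011
4739 = 1001010000011
 OR → 1101010110011 = 6835

6835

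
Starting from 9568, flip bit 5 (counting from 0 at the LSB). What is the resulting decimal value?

x = 10010101100000
bit 5 is currently 1; toggle it via x ^ (1 << 5) = x ^ 32
→ 10010101000000 = 9536

9536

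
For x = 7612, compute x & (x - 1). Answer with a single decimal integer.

7608

x = 1110110111100 = 7612
x - 1 = 1110110111011
AND   = 1110110111000 = 7608
(x & (x - 1) clears the lowest set bit of x.)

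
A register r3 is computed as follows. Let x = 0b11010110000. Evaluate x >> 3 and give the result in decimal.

214

x = 11010110000
shift right by 3 → 00011010110 = 214
(equivalently, floor(1712 / 8))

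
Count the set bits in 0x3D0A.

7

0x3D0A = 11110100001010
Count the 1s: 1 + 1 + 1 + 1 + 1 + 1 + 1 = 7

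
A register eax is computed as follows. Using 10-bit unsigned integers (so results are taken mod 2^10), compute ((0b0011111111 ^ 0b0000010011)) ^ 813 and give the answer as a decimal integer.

0b0011111111 = 0011111111
0b0000010011 = 0000010011
→ ^ → 0011101100 = 236
813 = 1100101101
→ ^ → 1111000001 = 961

961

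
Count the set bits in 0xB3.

0xB3 = 10110011
Count the 1s: 1 + 1 + 1 + 1 + 1 = 5

5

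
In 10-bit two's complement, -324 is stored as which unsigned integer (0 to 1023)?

324 in 10 bits: 0101000100
Invert: 1010111011
Add 1:  1010111100 = 700
(Check: 2^10 - 324 = 1024 - 324 = 700.)

700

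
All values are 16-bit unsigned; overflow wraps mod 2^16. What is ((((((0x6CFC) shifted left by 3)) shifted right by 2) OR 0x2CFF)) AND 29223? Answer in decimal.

0x6CFC = 0110110011111100
→ shifted left by 3 (mod 2^16) → 0110011111100000 = 26592
→ shifted right by 2 → 0001100111111000 = 6648
0x2CFF = 0010110011111111
→ OR → 0011110111111111 = 15871
29223 = 0111001000100111
→ AND → 0011000000100111 = 12327

12327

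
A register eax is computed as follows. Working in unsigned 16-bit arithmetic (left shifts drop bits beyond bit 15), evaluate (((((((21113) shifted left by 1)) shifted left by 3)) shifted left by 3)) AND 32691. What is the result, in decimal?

15488

21113 = 0101001001111001
→ shifted left by 1 (mod 2^16) → 1010010011110010 = 42226
→ shifted left by 3 (mod 2^16) → 0010011110010000 = 10128
→ shifted left by 3 (mod 2^16) → 0011110010000000 = 15488
32691 = 0111111110110011
→ AND → 0011110010000000 = 15488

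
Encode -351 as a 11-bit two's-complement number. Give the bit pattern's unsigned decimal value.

351 in 11 bits: 00101011111
Invert: 11010100000
Add 1:  11010100001 = 1697
(Check: 2^11 - 351 = 2048 - 351 = 1697.)

1697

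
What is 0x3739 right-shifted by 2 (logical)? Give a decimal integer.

0x3739 = 11011100111001
shift right by 2 → 00110111001110 = 3534
(equivalently, floor(14137 / 4))

3534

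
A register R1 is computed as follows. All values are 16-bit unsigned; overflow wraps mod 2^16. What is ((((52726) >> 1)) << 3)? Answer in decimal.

14296

52726 = 1100110111110110
→ >> 1 → 0110011011111011 = 26363
→ << 3 (mod 2^16) → 0011011111011000 = 14296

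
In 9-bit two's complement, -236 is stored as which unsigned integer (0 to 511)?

276

236 in 9 bits: 011101100
Invert: 100010011
Add 1:  100010100 = 276
(Check: 2^9 - 236 = 512 - 236 = 276.)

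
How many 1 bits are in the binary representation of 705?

4

705 = 1011000001
Count the 1s: 1 + 1 + 1 + 1 = 4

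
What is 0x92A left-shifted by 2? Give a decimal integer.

9384

0x92A = 00100100101010
shift left by 2 → 10010010101000 = 9384
(equivalently, 2346 × 2^2 = 2346 × 4)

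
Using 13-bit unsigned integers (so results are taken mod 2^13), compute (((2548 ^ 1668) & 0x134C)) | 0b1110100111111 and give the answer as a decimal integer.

2548 = 0100111110100
1668 = 0011010000100
→ ^ → 0111101110000 = 3952
0x134C = 1001101001100
→ & → 0001101000000 = 832
0b1110100111111 = 1110100111111
→ | → 1111101111111 = 8063

8063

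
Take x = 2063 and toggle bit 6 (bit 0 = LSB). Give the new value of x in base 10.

2127

x = 0100000001111
bit 6 is currently 0; toggle it via x ^ (1 << 6) = x ^ 64
→ 0100001001111 = 2127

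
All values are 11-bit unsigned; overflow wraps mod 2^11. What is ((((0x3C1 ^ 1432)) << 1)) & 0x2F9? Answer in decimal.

176

0x3C1 = 01111000001
1432 = 10110011000
→ ^ → 11001011001 = 1625
→ << 1 (mod 2^11) → 10010110010 = 1202
0x2F9 = 01011111001
→ & → 00010110000 = 176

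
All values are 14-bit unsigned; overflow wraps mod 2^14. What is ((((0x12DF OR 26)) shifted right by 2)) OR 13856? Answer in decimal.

0x12DF = 01001011011111
26 = 00000000011010
→ OR → 01001011011111 = 4831
→ shifted right by 2 → 00010010110111 = 1207
13856 = 11011000100000
→ OR → 11011010110111 = 14007

14007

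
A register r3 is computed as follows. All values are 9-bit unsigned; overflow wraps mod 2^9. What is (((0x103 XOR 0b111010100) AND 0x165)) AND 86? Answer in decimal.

0x103 = 100000011
0b111010100 = 111010100
→ XOR → 011010111 = 215
0x165 = 101100101
→ AND → 001000101 = 69
86 = 001010110
→ AND → 001000100 = 68

68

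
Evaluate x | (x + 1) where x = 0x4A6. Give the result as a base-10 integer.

1191

x = 10010100110 = 1190
x + 1 = 10010100111
OR    = 10010100111 = 1191
(x | (x + 1) sets the lowest cleared bit.)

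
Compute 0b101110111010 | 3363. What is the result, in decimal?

4027

a = 101110111010
3363 = 110100100011
 OR → 111110111011 = 4027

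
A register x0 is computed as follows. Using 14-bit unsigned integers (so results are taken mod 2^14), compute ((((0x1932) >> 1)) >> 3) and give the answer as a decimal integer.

0x1932 = 01100100110010
→ >> 1 → 00110010011001 = 3225
→ >> 3 → 00000110010011 = 403

403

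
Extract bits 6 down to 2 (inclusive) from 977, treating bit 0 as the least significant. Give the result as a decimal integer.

20

v = 1111010001
Shift right by 2: 11110100
Mask low 5 bits: 10100 = 20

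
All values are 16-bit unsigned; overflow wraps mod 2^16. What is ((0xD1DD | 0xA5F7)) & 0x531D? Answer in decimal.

20765

0xD1DD = 1101000111011101
0xA5F7 = 1010010111110111
→ | → 1111010111111111 = 62975
0x531D = 0101001100011101
→ & → 0101000100011101 = 20765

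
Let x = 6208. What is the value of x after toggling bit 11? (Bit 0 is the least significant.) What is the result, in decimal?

x = 1100001000000
bit 11 is currently 1; toggle it via x ^ (1 << 11) = x ^ 2048
→ 1000001000000 = 4160

4160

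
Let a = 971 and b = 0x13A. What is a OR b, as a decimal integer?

971 = 1111001011
0x13A = 0100111010
 OR → 1111111011 = 1019

1019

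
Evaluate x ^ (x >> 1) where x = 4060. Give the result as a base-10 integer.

2098

x = 111111011100 = 4060
x>>1 = 011111101110
XOR  = 100000110010 = 2098
(x ^ (x >> 1) gives the standard binary-reflected Gray code of x.)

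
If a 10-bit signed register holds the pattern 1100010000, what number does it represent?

-240

pattern = 1100010000 (MSB is 1 ⇒ negative)
Invert: 0011101111, add 1 → 0011110000 = 240, so the value is -240.
(Equivalently: 784 - 2^10 = 784 - 1024 = -240.)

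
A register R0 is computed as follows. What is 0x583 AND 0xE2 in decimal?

0x583 = 10110000011
0xE2 = 00011100010
AND → 00010000010 = 130

130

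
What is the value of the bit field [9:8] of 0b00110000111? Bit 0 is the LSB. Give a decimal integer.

1

v = 00110000111
Shift right by 8: 001
Mask low 2 bits: 01 = 1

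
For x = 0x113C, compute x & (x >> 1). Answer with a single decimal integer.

28

x = 1000100111100 = 4412
x>>1 = 0100010011110
AND  = 0000000011100 = 28
(x & (x >> 1) has a 1 wherever x has two consecutive 1 bits.)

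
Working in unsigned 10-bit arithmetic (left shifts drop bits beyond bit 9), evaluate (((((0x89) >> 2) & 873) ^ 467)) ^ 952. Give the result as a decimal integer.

0x89 = 0010001001
→ >> 2 → 0000100010 = 34
873 = 1101101001
→ & → 0000100000 = 32
467 = 0111010011
→ ^ → 0111110011 = 499
952 = 1110111000
→ ^ → 1001001011 = 587

587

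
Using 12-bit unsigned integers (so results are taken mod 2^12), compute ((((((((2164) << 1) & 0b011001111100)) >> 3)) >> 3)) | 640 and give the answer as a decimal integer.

2164 = 100001110100
→ << 1 (mod 2^12) → 000011101000 = 232
0b011001111100 = 011001111100
→ & → 000001101000 = 104
→ >> 3 → 000000001101 = 13
→ >> 3 → 000000000001 = 1
640 = 001010000000
→ | → 001010000001 = 641

641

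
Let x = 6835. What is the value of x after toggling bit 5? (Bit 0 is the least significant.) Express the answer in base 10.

6803

x = 01101010110011
bit 5 is currently 1; toggle it via x ^ (1 << 5) = x ^ 32
→ 01101010010011 = 6803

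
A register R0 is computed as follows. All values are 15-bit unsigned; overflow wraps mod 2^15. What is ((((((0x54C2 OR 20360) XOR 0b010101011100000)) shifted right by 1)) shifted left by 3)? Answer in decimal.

21672

0x54C2 = 101010011000010
20360 = 100111110001000
→ OR → 101111111001010 = 24522
0b010101011100000 = 010101011100000
→ XOR → 111010100101010 = 29994
→ shifted right by 1 → 011101010010101 = 14997
→ shifted left by 3 (mod 2^15) → 101010010101000 = 21672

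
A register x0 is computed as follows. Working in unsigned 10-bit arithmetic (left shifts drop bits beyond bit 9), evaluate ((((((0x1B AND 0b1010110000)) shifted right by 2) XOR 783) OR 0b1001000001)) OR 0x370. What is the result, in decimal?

0x1B = 0000011011
0b1010110000 = 1010110000
→ AND → 0000010000 = 16
→ shifted right by 2 → 0000000100 = 4
783 = 1100001111
→ XOR → 1100001011 = 779
0b1001000001 = 1001000001
→ OR → 1101001011 = 843
0x370 = 1101110000
→ OR → 1101111011 = 891

891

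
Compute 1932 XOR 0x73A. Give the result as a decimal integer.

182

1932 = 11110001100
0x73A = 11100111010
XOR → 00010110110 = 182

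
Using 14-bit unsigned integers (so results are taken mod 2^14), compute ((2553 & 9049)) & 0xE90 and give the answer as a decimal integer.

16

2553 = 00100111111001
9049 = 10001101011001
→ & → 00000101011001 = 345
0xE90 = 00111010010000
→ & → 00000000010000 = 16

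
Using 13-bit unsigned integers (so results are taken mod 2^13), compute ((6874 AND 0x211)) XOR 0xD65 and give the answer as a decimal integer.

6874 = 1101011011010
0x211 = 0001000010001
→ AND → 0001000010000 = 528
0xD65 = 0110101100101
→ XOR → 0111101110101 = 3957

3957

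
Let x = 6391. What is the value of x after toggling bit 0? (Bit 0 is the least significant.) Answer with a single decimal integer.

6390

x = 1100011110111
bit 0 is currently 1; toggle it via x ^ (1 << 0) = x ^ 1
→ 1100011110110 = 6390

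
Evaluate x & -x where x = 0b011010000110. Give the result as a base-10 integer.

2

x = 11010000110 = 1670
-x (two's complement) = …00101111010
AND   = 00000000010 = 2
(x & -x isolates the lowest set bit of x.)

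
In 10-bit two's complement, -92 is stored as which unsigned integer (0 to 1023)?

92 in 10 bits: 0001011100
Invert: 1110100011
Add 1:  1110100100 = 932
(Check: 2^10 - 92 = 1024 - 92 = 932.)

932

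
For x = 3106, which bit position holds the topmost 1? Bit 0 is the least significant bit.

3106 = 110000100010
The topmost 1 is at position 11 (since 2^11 = 2048 ≤ 3106 < 4096).

11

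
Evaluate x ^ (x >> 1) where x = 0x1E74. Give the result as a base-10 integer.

x = 1111001110100 = 7796
x>>1 = 0111100111010
XOR  = 1000101001110 = 4430
(x ^ (x >> 1) gives the standard binary-reflected Gray code of x.)

4430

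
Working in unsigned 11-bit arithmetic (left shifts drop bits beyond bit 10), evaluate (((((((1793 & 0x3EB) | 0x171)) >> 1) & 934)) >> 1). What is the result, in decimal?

1793 = 11100000001
0x3EB = 01111101011
→ & → 01100000001 = 769
0x171 = 00101110001
→ | → 01101110001 = 881
→ >> 1 → 00110111000 = 440
934 = 01110100110
→ & → 00110100000 = 416
→ >> 1 → 00011010000 = 208

208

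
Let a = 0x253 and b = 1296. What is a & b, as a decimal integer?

0x253 = 01001010011
1296 = 10100010000
AND → 00000010000 = 16

16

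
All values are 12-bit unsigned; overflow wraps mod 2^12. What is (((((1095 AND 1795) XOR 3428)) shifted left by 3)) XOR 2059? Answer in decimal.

1095 = 010001000111
1795 = 011100000011
→ AND → 010000000011 = 1027
3428 = 110101100100
→ XOR → 100101100111 = 2407
→ shifted left by 3 (mod 2^12) → 101100111000 = 2872
2059 = 100000001011
→ XOR → 001100110011 = 819

819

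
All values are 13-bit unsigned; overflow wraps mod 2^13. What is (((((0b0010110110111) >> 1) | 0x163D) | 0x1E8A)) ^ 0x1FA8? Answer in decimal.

0b0010110110111 = 0010110110111
→ >> 1 → 0001011011011 = 731
0x163D = 1011000111101
→ | → 1011011111111 = 5887
0x1E8A = 1111010001010
→ | → 1111011111111 = 7935
0x1FA8 = 1111110101000
→ ^ → 0000101010111 = 343

343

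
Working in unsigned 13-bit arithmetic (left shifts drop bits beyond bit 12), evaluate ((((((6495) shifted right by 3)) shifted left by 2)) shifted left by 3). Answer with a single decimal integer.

6495 = 1100101011111
→ shifted right by 3 → 0001100101011 = 811
→ shifted left by 2 (mod 2^13) → 0110010101100 = 3244
→ shifted left by 3 (mod 2^13) → 0010101100000 = 1376

1376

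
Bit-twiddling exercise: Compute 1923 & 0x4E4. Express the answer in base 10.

1923 = 11110000011
0x4E4 = 10011100100
AND → 10010000000 = 1152

1152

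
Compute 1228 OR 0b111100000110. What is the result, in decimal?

1228 = 010011001100
b = 111100000110
 OR → 111111001110 = 4046

4046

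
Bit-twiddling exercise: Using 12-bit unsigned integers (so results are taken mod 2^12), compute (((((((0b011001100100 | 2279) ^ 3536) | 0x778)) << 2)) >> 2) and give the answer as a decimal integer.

895

0b011001100100 = 011001100100
2279 = 100011100111
→ | → 111011100111 = 3815
3536 = 110111010000
→ ^ → 001100110111 = 823
0x778 = 011101111000
→ | → 011101111111 = 1919
→ << 2 (mod 2^12) → 110111111100 = 3580
→ >> 2 → 001101111111 = 895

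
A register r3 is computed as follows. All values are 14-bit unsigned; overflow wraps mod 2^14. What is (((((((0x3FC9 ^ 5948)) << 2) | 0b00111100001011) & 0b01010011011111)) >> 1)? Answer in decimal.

623

0x3FC9 = 11111111001001
5948 = 01011100111100
→ ^ → 10100011110101 = 10485
→ << 2 (mod 2^14) → 10001111010100 = 9172
0b00111100001011 = 00111100001011
→ | → 10111111011111 = 12255
0b01010011011111 = 01010011011111
→ & → 00010011011111 = 1247
→ >> 1 → 00001001101111 = 623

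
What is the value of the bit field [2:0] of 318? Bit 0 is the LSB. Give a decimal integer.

v = 0100111110
Shift right by 0: 0100111110
Mask low 3 bits: 110 = 6

6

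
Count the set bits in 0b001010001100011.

6

n = 1010001100011
Count the 1s: 1 + 1 + 1 + 1 + 1 + 1 = 6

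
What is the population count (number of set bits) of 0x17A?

6

0x17A = 101111010
Count the 1s: 1 + 1 + 1 + 1 + 1 + 1 = 6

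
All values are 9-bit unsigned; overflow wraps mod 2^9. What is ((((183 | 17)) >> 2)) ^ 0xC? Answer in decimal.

33

183 = 010110111
17 = 000010001
→ | → 010110111 = 183
→ >> 2 → 000101101 = 45
0xC = 000001100
→ ^ → 000100001 = 33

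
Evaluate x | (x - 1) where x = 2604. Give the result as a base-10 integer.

x = 101000101100 = 2604
x - 1 = 101000101011
OR    = 101000101111 = 2607
(x | (x - 1) sets all bits below the lowest set bit.)

2607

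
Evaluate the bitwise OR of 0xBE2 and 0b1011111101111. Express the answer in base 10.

0xBE2 = 0101111100010
b = 1011111101111
 OR → 1111111101111 = 8175

8175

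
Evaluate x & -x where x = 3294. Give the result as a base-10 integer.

x = 110011011110 = 3294
-x (two's complement) = …001100100010
AND   = 000000000010 = 2
(x & -x isolates the lowest set bit of x.)

2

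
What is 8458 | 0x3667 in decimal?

14191

8458 = 10000100001010
0x3667 = 11011001100111
 OR → 11011101101111 = 14191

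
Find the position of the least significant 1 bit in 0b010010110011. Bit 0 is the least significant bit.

0

0b010010110011 = 10010110011
Trailing zeros: 0, so the lowest set bit is bit 0 (value 1).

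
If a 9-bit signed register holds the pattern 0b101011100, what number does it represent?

-164

pattern = 101011100 (MSB is 1 ⇒ negative)
Invert: 010100011, add 1 → 010100100 = 164, so the value is -164.
(Equivalently: 348 - 2^9 = 348 - 512 = -164.)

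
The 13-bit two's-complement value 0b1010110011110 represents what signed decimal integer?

pattern = 1010110011110 (MSB is 1 ⇒ negative)
Invert: 0101001100001, add 1 → 0101001100010 = 2658, so the value is -2658.
(Equivalently: 5534 - 2^13 = 5534 - 8192 = -2658.)

-2658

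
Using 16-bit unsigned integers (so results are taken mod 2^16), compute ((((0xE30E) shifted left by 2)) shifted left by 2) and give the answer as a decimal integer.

0xE30E = 1110001100001110
→ shifted left by 2 (mod 2^16) → 1000110000111000 = 35896
→ shifted left by 2 (mod 2^16) → 0011000011100000 = 12512

12512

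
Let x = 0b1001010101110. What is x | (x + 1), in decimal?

4783

x = 1001010101110 = 4782
x + 1 = 1001010101111
OR    = 1001010101111 = 4783
(x | (x + 1) sets the lowest cleared bit.)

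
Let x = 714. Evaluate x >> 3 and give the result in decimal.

89

714 = 1011001010
shift right by 3 → 0001011001 = 89
(equivalently, floor(714 / 8))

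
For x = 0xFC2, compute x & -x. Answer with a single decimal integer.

x = 111111000010 = 4034
-x (two's complement) = …000000111110
AND   = 000000000010 = 2
(x & -x isolates the lowest set bit of x.)

2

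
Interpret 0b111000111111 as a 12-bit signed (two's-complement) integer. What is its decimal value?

-449

pattern = 111000111111 (MSB is 1 ⇒ negative)
Invert: 000111000000, add 1 → 000111000001 = 449, so the value is -449.
(Equivalently: 3647 - 2^12 = 3647 - 4096 = -449.)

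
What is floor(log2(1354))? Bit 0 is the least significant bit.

10

1354 = 10101001010
The topmost 1 is at position 10 (since 2^10 = 1024 ≤ 1354 < 2048).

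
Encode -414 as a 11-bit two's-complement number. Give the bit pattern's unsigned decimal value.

414 in 11 bits: 00110011110
Invert: 11001100001
Add 1:  11001100010 = 1634
(Check: 2^11 - 414 = 2048 - 414 = 1634.)

1634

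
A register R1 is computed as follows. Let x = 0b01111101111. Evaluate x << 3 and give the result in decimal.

8056

x = 0001111101111
shift left by 3 → 1111101111000 = 8056
(equivalently, 1007 × 2^3 = 1007 × 8)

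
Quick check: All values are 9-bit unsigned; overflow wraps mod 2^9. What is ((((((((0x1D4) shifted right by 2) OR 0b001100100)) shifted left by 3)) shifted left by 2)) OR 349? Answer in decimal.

0x1D4 = 111010100
→ shifted right by 2 → 001110101 = 117
0b001100100 = 001100100
→ OR → 001110101 = 117
→ shifted left by 3 (mod 2^9) → 110101000 = 424
→ shifted left by 2 (mod 2^9) → 010100000 = 160
349 = 101011101
→ OR → 111111101 = 509

509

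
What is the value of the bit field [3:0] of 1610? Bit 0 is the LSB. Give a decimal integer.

v = 00011001001010
Shift right by 0: 00011001001010
Mask low 4 bits: 1010 = 10

10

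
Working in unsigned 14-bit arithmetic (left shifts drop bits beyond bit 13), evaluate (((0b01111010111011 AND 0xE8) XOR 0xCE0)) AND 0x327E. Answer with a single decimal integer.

0b01111010111011 = 01111010111011
0xE8 = 00000011101000
→ AND → 00000010101000 = 168
0xCE0 = 00110011100000
→ XOR → 00110001001000 = 3144
0x327E = 11001001111110
→ AND → 00000001001000 = 72

72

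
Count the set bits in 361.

361 = 101101001
Count the 1s: 1 + 1 + 1 + 1 + 1 = 5

5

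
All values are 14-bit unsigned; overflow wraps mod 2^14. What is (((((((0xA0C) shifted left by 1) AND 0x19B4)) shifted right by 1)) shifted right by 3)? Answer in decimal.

0xA0C = 00101000001100
→ shifted left by 1 (mod 2^14) → 01010000011000 = 5144
0x19B4 = 01100110110100
→ AND → 01000000010000 = 4112
→ shifted right by 1 → 00100000001000 = 2056
→ shifted right by 3 → 00000100000001 = 257

257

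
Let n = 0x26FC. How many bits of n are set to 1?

0x26FC = 10011011111100
Count the 1s: 1 + 1 + 1 + 1 + 1 + 1 + 1 + 1 + 1 = 9

9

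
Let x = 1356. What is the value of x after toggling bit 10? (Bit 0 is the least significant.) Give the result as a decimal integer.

x = 10101001100
bit 10 is currently 1; toggle it via x ^ (1 << 10) = x ^ 1024
→ 00101001100 = 332

332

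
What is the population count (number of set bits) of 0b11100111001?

7

n = 11100111001
Count the 1s: 1 + 1 + 1 + 1 + 1 + 1 + 1 = 7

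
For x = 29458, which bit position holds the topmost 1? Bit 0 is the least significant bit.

29458 = 111001100010010
The topmost 1 is at position 14 (since 2^14 = 16384 ≤ 29458 < 32768).

14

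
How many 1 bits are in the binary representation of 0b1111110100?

n = 1111110100
Count the 1s: 1 + 1 + 1 + 1 + 1 + 1 + 1 = 7

7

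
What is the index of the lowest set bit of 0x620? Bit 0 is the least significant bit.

5

0x620 = 11000100000
Trailing zeros: 5, so the lowest set bit is bit 5 (value 32).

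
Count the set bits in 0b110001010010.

5

n = 110001010010
Count the 1s: 1 + 1 + 1 + 1 + 1 = 5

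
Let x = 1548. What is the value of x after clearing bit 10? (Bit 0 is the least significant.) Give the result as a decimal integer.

x = 11000001100
bit 10 is currently 1; clear it via x & ~(1 << 10) = x & ~1024
→ 01000001100 = 524

524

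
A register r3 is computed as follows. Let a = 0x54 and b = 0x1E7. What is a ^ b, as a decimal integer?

435

0x54 = 001010100
0x1E7 = 111100111
XOR → 110110011 = 435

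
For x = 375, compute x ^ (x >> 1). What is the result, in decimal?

460

x = 101110111 = 375
x>>1 = 010111011
XOR  = 111001100 = 460
(x ^ (x >> 1) gives the standard binary-reflected Gray code of x.)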